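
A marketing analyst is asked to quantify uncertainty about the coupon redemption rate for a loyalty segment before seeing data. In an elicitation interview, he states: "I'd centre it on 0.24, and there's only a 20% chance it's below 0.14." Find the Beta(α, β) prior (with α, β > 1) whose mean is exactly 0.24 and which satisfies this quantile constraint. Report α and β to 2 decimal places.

With mean 0.24 fixed, write α = 0.24s, β = 0.76s where s = α+β.
Need P(θ < 0.14) = 0.2 under Beta(0.24s, 0.76s). Normal approximation: (q−m)/√(m(1−m)/s) ≈ z_{0.2} = -0.842, so s ≈ 0.24·0.76·(-0.842)²/(0.14−0.24)² = 12.9.
At s = 12.9: P(θ<0.14) ≈ 0.206. Adjusting to match 0.2 gives s ≈ 13.39.
So α = 0.24·13.39 ≈ 3.21, β = 0.76·13.39 ≈ 10.18.

α ≈ 3.21, β ≈ 10.18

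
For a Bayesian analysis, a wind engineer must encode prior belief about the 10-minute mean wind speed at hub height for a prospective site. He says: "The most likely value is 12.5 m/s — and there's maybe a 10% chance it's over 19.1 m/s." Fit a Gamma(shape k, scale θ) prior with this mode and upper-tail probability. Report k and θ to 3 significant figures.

k ≈ 11.4, θ ≈ 1.2

Gamma(k,θ) with k>1 has mode (k−1)θ, so θ = 12.5/(k−1).
Need P(X < 19.1) = 0.9 with θ tied to k this way. Start at k = 2, θ = 12.5: P(X<19.1) ≈ 0.452.
Too low — raise k to concentrate. Iterating converges to k ≈ 11.4.
Then θ = 12.5/(11.4−1) ≈ 1.2.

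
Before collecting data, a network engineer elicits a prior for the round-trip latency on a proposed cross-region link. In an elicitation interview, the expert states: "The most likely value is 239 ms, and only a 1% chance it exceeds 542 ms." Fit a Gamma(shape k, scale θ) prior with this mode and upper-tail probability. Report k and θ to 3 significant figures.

Gamma(k,θ) with k>1 has mode (k−1)θ, so θ = 239/(k−1).
Need P(X < 542) = 0.99 with θ tied to k this way. Start at k = 2, θ = 239: P(X<542) ≈ 0.662.
Too low — raise k to concentrate. Iterating converges to k ≈ 8.15.
Then θ = 239/(8.15−1) ≈ 33.4.

k ≈ 8.15, θ ≈ 33.4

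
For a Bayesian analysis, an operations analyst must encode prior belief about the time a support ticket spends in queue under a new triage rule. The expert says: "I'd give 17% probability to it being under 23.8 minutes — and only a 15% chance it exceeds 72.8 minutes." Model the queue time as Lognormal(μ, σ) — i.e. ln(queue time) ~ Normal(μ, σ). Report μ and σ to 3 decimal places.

If T ~ Lognormal(μ,σ) then ln T ~ Normal(μ,σ), so the p-quantile of ln T is μ + z_p·σ.
ln(23.8) = 3.17 and ln(72.8) = 4.288; z_{0.17} = -0.9542, z_{0.85} = 1.036.
σ = (4.288 − 3.17)/(1.036 − (-0.9542)) = 0.562.
μ = 3.17 − (-0.9542)·0.562 = 3.706.

μ ≈ 3.706, σ ≈ 0.562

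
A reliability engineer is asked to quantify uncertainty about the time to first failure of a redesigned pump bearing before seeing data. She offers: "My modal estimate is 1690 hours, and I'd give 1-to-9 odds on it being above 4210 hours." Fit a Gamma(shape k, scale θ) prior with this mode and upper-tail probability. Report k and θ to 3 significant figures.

k ≈ 3.31, θ ≈ 733

Gamma(k,θ) with k>1 has mode (k−1)θ, so θ = 1690/(k−1).
Need P(X < 4210) = 0.9 with θ tied to k this way. Start at k = 2, θ = 1690: P(X<4210) ≈ 0.711.
Too low — raise k to concentrate. Iterating converges to k ≈ 3.31.
Then θ = 1690/(3.31−1) ≈ 733.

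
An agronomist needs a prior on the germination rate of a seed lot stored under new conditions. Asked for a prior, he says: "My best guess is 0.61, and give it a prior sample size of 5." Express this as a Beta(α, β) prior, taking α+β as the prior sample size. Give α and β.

α = 3.05, β = 1.95

Under the effective-sample-size interpretation, Beta(α, β) has prior mean α/(α+β) and prior sample size α+β.
So α+β = 5 and α/(α+β) = 0.61, giving α = 0.61·5 = 3.05 and β = 5 − 3.05 = 1.95.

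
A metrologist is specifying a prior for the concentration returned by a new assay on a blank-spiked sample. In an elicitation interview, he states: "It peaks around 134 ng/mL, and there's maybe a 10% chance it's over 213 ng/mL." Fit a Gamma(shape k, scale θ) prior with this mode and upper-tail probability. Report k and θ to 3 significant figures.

k ≈ 9.74, θ ≈ 15.3

Gamma(k,θ) with k>1 has mode (k−1)θ, so θ = 134/(k−1).
Need P(X < 213) = 0.9 with θ tied to k this way. Start at k = 2, θ = 134: P(X<213) ≈ 0.472.
Too low — raise k to concentrate. Iterating converges to k ≈ 9.74.
Then θ = 134/(9.74−1) ≈ 15.3.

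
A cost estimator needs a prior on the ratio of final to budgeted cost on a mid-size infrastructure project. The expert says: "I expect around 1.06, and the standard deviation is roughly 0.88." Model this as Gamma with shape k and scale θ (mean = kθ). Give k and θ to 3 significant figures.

For Gamma(k, scale θ): mean = kθ, variance = kθ², so CV = 1/√k.
CV = SD/mean = 0.88/1.06 = 0.8302, hence k = 1/CV² = 1.45.
Then θ = mean/k = 1.06/1.45 = 0.731.

k ≈ 1.45, θ ≈ 0.731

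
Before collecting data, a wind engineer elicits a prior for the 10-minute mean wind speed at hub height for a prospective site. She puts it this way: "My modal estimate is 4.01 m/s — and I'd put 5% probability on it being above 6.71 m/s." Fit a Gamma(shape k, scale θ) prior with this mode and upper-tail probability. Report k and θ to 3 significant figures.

k ≈ 11.5, θ ≈ 0.381

Gamma(k,θ) with k>1 has mode (k−1)θ, so θ = 4.01/(k−1).
Need P(X < 6.71) = 0.95 with θ tied to k this way. Start at k = 2, θ = 4.01: P(X<6.71) ≈ 0.498.
Too low — raise k to concentrate. Iterating converges to k ≈ 11.5.
Then θ = 4.01/(11.5−1) ≈ 0.381.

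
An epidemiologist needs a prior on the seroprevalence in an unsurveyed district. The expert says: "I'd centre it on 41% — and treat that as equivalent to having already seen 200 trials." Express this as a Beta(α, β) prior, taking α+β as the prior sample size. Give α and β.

α = 82, β = 118

Under the effective-sample-size interpretation, Beta(α, β) has prior mean α/(α+β) and prior sample size α+β.
So α+β = 200 and α/(α+β) = 0.41, giving α = 0.41·200 = 82 and β = 200 − 82 = 118.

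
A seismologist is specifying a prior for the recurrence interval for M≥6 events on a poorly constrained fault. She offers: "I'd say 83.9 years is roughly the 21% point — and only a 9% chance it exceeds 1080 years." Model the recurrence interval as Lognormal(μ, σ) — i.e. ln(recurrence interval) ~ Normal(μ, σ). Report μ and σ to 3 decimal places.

If T ~ Lognormal(μ,σ) then ln T ~ Normal(μ,σ), so the p-quantile of ln T is μ + z_p·σ.
ln(83.9) = 4.43 and ln(1080) = 6.985; z_{0.21} = -0.8064, z_{0.91} = 1.341.
σ = (6.985 − 4.43)/(1.341 − (-0.8064)) = 1.190.
μ = 4.43 − (-0.8064)·1.190 = 5.389.

μ ≈ 5.389, σ ≈ 1.190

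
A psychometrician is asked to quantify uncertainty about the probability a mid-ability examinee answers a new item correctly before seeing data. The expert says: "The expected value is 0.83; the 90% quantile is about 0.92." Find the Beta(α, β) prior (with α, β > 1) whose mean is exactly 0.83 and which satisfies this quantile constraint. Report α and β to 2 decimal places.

With mean 0.83 fixed, write α = 0.83s, β = 0.17s where s = α+β.
Need P(θ < 0.92) = 0.9 under Beta(0.83s, 0.17s). Normal approximation: (q−m)/√(m(1−m)/s) ≈ z_{0.9} = 1.28, so s ≈ 0.83·0.17·(1.28)²/(0.92−0.83)² = 28.6.
At s = 28.6: P(θ<0.92) ≈ 0.924. Adjusting to match 0.9 gives s ≈ 23.67.
So α = 0.83·23.67 ≈ 19.65, β = 0.17·23.67 ≈ 4.02.

α ≈ 19.65, β ≈ 4.02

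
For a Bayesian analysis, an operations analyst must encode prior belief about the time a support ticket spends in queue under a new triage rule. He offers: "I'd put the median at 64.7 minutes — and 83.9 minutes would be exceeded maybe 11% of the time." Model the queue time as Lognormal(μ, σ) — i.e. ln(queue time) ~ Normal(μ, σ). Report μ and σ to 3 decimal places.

μ ≈ 4.170, σ ≈ 0.212

If T ~ Lognormal(μ,σ) then ln T ~ Normal(μ,σ), so the p-quantile of ln T is μ + z_p·σ.
ln(64.7) = 4.17 and ln(83.9) = 4.43; z_{0.5} = 0, z_{0.89} = 1.227.
σ = (4.43 − 4.17)/(1.227 − (0)) = 0.212.
μ = 4.17 − (0)·0.212 = 4.170.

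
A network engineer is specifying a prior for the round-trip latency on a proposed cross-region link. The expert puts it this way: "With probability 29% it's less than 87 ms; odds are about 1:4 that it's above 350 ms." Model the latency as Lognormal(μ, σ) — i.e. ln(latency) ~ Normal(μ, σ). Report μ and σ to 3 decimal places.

If T ~ Lognormal(μ,σ) then ln T ~ Normal(μ,σ), so the p-quantile of ln T is μ + z_p·σ.
ln(87) = 4.466 and ln(350) = 5.858; z_{0.29} = -0.5534, z_{0.8} = 0.8416.
σ = (5.858 − 4.466)/(0.8416 − (-0.5534)) = 0.998.
μ = 4.466 − (-0.5534)·0.998 = 5.018.

μ ≈ 5.018, σ ≈ 0.998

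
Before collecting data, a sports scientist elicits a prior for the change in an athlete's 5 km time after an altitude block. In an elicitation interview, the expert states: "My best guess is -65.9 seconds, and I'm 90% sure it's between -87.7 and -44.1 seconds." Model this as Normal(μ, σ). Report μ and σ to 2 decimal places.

A symmetric 90% interval runs μ ± z·σ with z = 1.645.
Half-width = 21.8, so σ = 21.8/1.645 = 13.25.
μ is the stated best guess, -65.90.

μ = -65.90, σ = 13.25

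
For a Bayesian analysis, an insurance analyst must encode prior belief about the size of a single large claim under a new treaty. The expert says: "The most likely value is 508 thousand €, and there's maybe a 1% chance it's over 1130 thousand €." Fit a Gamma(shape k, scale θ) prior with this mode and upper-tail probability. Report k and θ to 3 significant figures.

Gamma(k,θ) with k>1 has mode (k−1)θ, so θ = 508/(k−1).
Need P(X < 1130) = 0.99 with θ tied to k this way. Start at k = 2, θ = 508: P(X<1130) ≈ 0.651.
Too low — raise k to concentrate. Iterating converges to k ≈ 8.53.
Then θ = 508/(8.53−1) ≈ 67.5.

k ≈ 8.53, θ ≈ 67.5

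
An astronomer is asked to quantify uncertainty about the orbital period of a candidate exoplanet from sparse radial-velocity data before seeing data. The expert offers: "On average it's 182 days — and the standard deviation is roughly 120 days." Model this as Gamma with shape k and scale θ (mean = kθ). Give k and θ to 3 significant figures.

For Gamma(k, scale θ): mean = kθ, variance = kθ², so CV = 1/√k.
CV = SD/mean = 120/182 = 0.6593, hence k = 1/CV² = 2.3.
Then θ = mean/k = 182/2.3 = 79.1.

k ≈ 2.3, θ ≈ 79.1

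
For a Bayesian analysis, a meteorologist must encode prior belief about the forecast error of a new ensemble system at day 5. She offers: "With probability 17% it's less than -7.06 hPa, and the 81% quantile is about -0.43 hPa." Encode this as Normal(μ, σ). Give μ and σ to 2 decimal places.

μ = -3.61, σ = 3.62

For Normal(μ,σ), the p-quantile is μ + z_p·σ. Here z_{0.17} = -0.9542, z_{0.81} = 0.8779.
So -7.06 = μ − 0.9542σ and -0.43 = μ + 0.8779σ.
Subtracting: σ = (-0.43 − -7.06)/(0.8779 − (-0.9542)) = 3.62.
Then μ = -7.06 − (-0.9542)·3.62 = -3.61.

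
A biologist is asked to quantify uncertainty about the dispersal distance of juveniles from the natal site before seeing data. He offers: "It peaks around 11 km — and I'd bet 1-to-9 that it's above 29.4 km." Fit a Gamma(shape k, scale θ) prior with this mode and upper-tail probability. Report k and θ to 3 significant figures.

k ≈ 2.98, θ ≈ 5.55

Gamma(k,θ) with k>1 has mode (k−1)θ, so θ = 11/(k−1).
Need P(X < 29.4) = 0.9 with θ tied to k this way. Start at k = 2, θ = 11: P(X<29.4) ≈ 0.746.
Too low — raise k to concentrate. Iterating converges to k ≈ 2.98.
Then θ = 11/(2.98−1) ≈ 5.55.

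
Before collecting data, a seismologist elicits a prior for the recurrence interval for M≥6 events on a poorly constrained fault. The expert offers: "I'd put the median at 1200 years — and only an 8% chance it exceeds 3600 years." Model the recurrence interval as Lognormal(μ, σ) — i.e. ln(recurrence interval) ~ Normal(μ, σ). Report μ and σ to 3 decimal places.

If T ~ Lognormal(μ,σ) then ln T ~ Normal(μ,σ), so the p-quantile of ln T is μ + z_p·σ.
ln(1200) = 7.09 and ln(3600) = 8.189; z_{0.5} = 0, z_{0.92} = 1.405.
σ = (8.189 − 7.09)/(1.405 − (0)) = 0.782.
μ = 7.09 − (0)·0.782 = 7.090.

μ ≈ 7.090, σ ≈ 0.782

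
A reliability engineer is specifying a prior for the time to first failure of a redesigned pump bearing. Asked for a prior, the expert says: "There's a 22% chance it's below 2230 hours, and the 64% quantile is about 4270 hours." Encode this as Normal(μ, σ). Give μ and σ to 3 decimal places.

The p-quantile of Normal(μ,σ) is μ + z_p·σ, with z_{0.22} = -0.7722 and z_{0.64} = 0.3585.
Eliminate σ: μ = (z₂·x₁ − z₁·x₂)/(z₂ − z₁) = (0.3585·2230 − (-0.7722)·4270)/1.131 = 3623.244.
Then σ = (x₂ − x₁)/(z₂ − z₁) = (4270 − 2230)/1.131 = 1804.269.

μ = 3623.244, σ = 1804.269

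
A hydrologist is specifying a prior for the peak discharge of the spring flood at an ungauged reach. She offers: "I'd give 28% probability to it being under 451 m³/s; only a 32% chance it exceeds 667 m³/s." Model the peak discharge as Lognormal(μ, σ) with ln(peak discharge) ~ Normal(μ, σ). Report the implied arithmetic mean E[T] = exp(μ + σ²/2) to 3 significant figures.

E[T] ≈ 601 m³/s

If T ~ Lognormal(μ,σ) then ln T ~ Normal(μ,σ), so the p-quantile of ln T is μ + z_p·σ.
ln(451) = 6.111 and ln(667) = 6.503; z_{0.28} = -0.5828, z_{0.68} = 0.4677.
σ = (6.503 − 6.111)/(0.4677 − (-0.5828)) = 0.372.
μ = 6.111 − (-0.5828)·0.372 = 6.329.
E[T] = exp(μ + σ²/2) = exp(6.329 + 0.0694) = 601 m³/s.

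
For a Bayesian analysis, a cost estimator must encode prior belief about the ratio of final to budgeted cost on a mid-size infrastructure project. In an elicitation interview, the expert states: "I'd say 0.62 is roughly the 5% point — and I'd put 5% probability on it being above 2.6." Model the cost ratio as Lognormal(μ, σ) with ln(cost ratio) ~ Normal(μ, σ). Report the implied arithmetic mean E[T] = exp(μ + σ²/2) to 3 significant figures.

E[T] ≈ 1.4

If T ~ Lognormal(μ,σ) then ln T ~ Normal(μ,σ), so the p-quantile of ln T is μ + z_p·σ.
ln(0.62) = -0.478 and ln(2.6) = 0.9555; z_{0.05} = -1.645, z_{0.95} = 1.645.
σ = (0.9555 − -0.478)/(1.645 − (-1.645)) = 0.436.
μ = -0.478 − (-1.645)·0.436 = 0.239.
E[T] = exp(μ + σ²/2) = exp(0.239 + 0.0949) = 1.4.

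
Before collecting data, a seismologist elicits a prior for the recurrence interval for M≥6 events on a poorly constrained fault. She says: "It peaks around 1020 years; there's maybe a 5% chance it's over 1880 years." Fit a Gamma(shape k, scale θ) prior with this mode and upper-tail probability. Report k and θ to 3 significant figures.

Gamma(k,θ) with k>1 has mode (k−1)θ, so θ = 1020/(k−1).
Need P(X < 1880) = 0.95 with θ tied to k this way. Start at k = 2, θ = 1020: P(X<1880) ≈ 0.550.
Too low — raise k to concentrate. Iterating converges to k ≈ 8.45.
Then θ = 1020/(8.45−1) ≈ 137.

k ≈ 8.45, θ ≈ 137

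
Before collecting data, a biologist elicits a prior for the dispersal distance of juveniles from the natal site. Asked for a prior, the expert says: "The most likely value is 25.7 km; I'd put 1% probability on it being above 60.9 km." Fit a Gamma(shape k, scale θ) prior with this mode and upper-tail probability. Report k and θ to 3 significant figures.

k ≈ 7.38, θ ≈ 4.03

Gamma(k,θ) with k>1 has mode (k−1)θ, so θ = 25.7/(k−1).
Need P(X < 60.9) = 0.99 with θ tied to k this way. Start at k = 2, θ = 25.7: P(X<60.9) ≈ 0.685.
Too low — raise k to concentrate. Iterating converges to k ≈ 7.38.
Then θ = 25.7/(7.38−1) ≈ 4.03.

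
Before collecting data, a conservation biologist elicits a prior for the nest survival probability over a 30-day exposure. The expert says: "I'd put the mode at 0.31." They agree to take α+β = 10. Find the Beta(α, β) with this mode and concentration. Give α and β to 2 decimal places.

For α,β > 1 the Beta mode is (α−1)/(α+β−2). With α+β = 10, the mode is (α−1)/8.
Set (α−1)/8 = 0.31 → α = 1 + 0.31·8 = 3.48.
β = 10 − α = 6.52.

α = 3.48, β = 6.52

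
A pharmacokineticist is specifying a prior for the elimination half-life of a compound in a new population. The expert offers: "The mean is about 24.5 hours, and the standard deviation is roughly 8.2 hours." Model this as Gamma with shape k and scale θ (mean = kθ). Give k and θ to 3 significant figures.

For Gamma(k, scale θ): mean = kθ, variance = kθ², so CV = 1/√k.
CV = SD/mean = 8.2/24.5 = 0.3347, hence k = 1/CV² = 8.93.
Then θ = mean/k = 24.5/8.93 = 2.74.

k ≈ 8.93, θ ≈ 2.74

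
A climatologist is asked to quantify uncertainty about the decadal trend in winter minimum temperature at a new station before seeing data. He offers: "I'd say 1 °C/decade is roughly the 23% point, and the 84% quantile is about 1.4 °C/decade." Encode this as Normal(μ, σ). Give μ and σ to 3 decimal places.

μ = 1.171, σ = 0.231

The p-quantile of Normal(μ,σ) is μ + z_p·σ, with z_{0.23} = -0.7388 and z_{0.84} = 0.9945.
Eliminate σ: μ = (z₂·x₁ − z₁·x₂)/(z₂ − z₁) = (0.9945·1 − (-0.7388)·1.4)/1.733 = 1.171.
Then σ = (x₂ − x₁)/(z₂ − z₁) = (1.4 − 1)/1.733 = 0.231.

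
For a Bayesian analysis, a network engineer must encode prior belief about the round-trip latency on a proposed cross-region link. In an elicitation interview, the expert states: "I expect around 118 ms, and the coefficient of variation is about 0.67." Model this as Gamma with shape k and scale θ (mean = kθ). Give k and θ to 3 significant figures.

k ≈ 2.23, θ ≈ 53

For Gamma(k, scale θ): mean = kθ, variance = kθ², so CV = 1/√k.
CV = 0.67, hence k = 1/CV² = 2.23.
Then θ = mean/k = 118/2.23 = 53.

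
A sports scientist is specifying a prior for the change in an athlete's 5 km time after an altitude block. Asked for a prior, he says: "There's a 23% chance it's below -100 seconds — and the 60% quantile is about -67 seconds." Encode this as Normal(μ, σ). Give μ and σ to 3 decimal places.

μ = -75.426, σ = 33.260

The p-quantile of Normal(μ,σ) is μ + z_p·σ, with z_{0.23} = -0.7388 and z_{0.6} = 0.2533.
Eliminate σ: μ = (z₂·x₁ − z₁·x₂)/(z₂ − z₁) = (0.2533·-100 − (-0.7388)·-67)/0.9922 = -75.426.
Then σ = (x₂ − x₁)/(z₂ − z₁) = (-67 − -100)/0.9922 = 33.260.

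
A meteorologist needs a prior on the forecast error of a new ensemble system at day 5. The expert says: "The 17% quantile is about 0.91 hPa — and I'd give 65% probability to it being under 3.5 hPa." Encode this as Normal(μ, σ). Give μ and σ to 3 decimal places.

The p-quantile of Normal(μ,σ) is μ + z_p·σ, with z_{0.17} = -0.9542 and z_{0.65} = 0.3853.
Eliminate σ: μ = (z₂·x₁ − z₁·x₂)/(z₂ − z₁) = (0.3853·0.91 − (-0.9542)·3.5)/1.339 = 2.755.
Then σ = (x₂ − x₁)/(z₂ − z₁) = (3.5 − 0.91)/1.339 = 1.934.

μ = 2.755, σ = 1.934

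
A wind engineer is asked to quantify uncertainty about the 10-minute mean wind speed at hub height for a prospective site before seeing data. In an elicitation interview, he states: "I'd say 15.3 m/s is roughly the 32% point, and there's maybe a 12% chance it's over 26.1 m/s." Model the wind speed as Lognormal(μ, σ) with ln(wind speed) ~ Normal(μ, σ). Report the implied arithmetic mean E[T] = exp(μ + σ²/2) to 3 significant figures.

If T ~ Lognormal(μ,σ) then ln T ~ Normal(μ,σ), so the p-quantile of ln T is μ + z_p·σ.
ln(15.3) = 2.728 and ln(26.1) = 3.262; z_{0.32} = -0.4677, z_{0.88} = 1.175.
σ = (3.262 − 2.728)/(1.175 − (-0.4677)) = 0.325.
μ = 2.728 − (-0.4677)·0.325 = 2.880.
E[T] = exp(μ + σ²/2) = exp(2.880 + 0.0529) = 18.8 m/s.

E[T] ≈ 18.8 m/s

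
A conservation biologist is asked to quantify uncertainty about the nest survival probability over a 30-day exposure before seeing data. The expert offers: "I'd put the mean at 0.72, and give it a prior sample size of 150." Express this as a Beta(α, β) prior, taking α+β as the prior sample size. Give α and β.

α = 108, β = 42

Under the effective-sample-size interpretation, Beta(α, β) has prior mean α/(α+β) and prior sample size α+β.
So α+β = 150 and α/(α+β) = 0.72, giving α = 0.72·150 = 108 and β = 150 − 108 = 42.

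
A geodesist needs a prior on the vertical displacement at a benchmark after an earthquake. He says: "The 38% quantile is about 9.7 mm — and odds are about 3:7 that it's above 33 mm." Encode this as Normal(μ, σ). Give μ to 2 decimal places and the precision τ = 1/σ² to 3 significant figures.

The p-quantile of Normal(μ,σ) is μ + z_p·σ, with z_{0.38} = -0.3055 and z_{0.7} = 0.5244.
Eliminate σ: μ = (z₂·x₁ − z₁·x₂)/(z₂ − z₁) = (0.5244·9.7 − (-0.3055)·33)/0.8299 = 18.28.
Then σ = (x₂ − x₁)/(z₂ − z₁) = (33 − 9.7)/0.8299 = 28.08.
Precision τ = 1/σ² = 1/28.08² = 0.00127.

μ = 18.28, τ = 0.00127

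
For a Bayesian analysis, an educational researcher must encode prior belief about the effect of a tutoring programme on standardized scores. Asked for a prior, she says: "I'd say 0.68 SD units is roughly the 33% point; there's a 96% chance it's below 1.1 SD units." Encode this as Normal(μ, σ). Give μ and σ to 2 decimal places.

For Normal(μ,σ), the p-quantile is μ + z_p·σ. Here z_{0.33} = -0.4399, z_{0.96} = 1.751.
So 0.68 = μ − 0.4399σ and 1.1 = μ + 1.751σ.
Subtracting: σ = (1.1 − 0.68)/(1.751 − (-0.4399)) = 0.19.
Then μ = 0.68 − (-0.4399)·0.19 = 0.76.

μ = 0.76, σ = 0.19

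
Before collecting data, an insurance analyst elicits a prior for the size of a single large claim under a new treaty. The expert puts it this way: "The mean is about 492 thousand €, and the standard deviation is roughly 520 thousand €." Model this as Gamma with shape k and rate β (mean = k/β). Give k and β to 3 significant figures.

For Gamma(k, rate β): mean = k/β, variance = k/β², so CV = 1/√k.
CV = SD/mean = 520/492 = 1.057, hence k = 1/CV² = 0.895.
Then β = k/mean = 0.895/492 = 0.00182.

k ≈ 0.895, β ≈ 0.00182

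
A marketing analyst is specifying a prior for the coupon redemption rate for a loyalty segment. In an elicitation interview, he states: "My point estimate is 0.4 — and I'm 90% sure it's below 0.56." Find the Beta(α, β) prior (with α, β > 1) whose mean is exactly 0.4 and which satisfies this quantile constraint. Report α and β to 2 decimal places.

α ≈ 6.24, β ≈ 9.35

With mean 0.4 fixed, write α = 0.4s, β = 0.6s where s = α+β.
Need P(θ < 0.56) = 0.9 under Beta(0.4s, 0.6s). Normal approximation: (q−m)/√(m(1−m)/s) ≈ z_{0.9} = 1.28, so s ≈ 0.4·0.6·(1.28)²/(0.56−0.4)² = 15.4.
At s = 15.4: P(θ<0.56) ≈ 0.899. Adjusting to match 0.9 gives s ≈ 15.59.
So α = 0.4·15.59 ≈ 6.24, β = 0.6·15.59 ≈ 9.35.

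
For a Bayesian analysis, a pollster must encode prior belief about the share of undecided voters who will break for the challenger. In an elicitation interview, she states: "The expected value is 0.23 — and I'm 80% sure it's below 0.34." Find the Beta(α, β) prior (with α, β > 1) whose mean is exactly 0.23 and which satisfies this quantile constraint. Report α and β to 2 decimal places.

With mean 0.23 fixed, write α = 0.23s, β = 0.77s where s = α+β.
Need P(θ < 0.34) = 0.8 under Beta(0.23s, 0.77s). Normal approximation: (q−m)/√(m(1−m)/s) ≈ z_{0.8} = 0.842, so s ≈ 0.23·0.77·(0.842)²/(0.34−0.23)² = 10.4.
At s = 10.4: P(θ<0.34) ≈ 0.812. Adjusting to match 0.8 gives s ≈ 9.00.
So α = 0.23·9.00 ≈ 2.07, β = 0.77·9.00 ≈ 6.93.

α ≈ 2.07, β ≈ 6.93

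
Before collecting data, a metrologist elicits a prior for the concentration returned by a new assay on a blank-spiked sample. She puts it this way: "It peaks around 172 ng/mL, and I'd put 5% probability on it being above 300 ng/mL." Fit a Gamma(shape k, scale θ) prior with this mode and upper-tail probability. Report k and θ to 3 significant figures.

Gamma(k,θ) with k>1 has mode (k−1)θ, so θ = 172/(k−1).
Need P(X < 300) = 0.95 with θ tied to k this way. Start at k = 2, θ = 172: P(X<300) ≈ 0.520.
Too low — raise k to concentrate. Iterating converges to k ≈ 10.
Then θ = 172/(10−1) ≈ 19.1.

k ≈ 10, θ ≈ 19.1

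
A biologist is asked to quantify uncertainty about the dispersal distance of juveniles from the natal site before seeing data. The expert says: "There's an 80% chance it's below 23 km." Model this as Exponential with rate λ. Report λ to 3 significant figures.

P(T < 23.0) = 1 − e^(−λ·23.0) = 0.8, so λ = −ln(1−0.8)/23.0 = −ln(0.2)/23.0 = 0.07.

λ ≈ 0.07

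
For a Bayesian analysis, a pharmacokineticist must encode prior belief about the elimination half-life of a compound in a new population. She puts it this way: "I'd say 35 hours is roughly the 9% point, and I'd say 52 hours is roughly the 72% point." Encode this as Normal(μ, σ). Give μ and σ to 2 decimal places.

For Normal(μ,σ), the p-quantile is μ + z_p·σ. Here z_{0.09} = -1.341, z_{0.72} = 0.5828.
So 35 = μ − 1.341σ and 52 = μ + 0.5828σ.
Subtracting: σ = (52 − 35)/(0.5828 − (-1.341)) = 8.84.
Then μ = 35 − (-1.341)·8.84 = 46.85.

μ = 46.85, σ = 8.84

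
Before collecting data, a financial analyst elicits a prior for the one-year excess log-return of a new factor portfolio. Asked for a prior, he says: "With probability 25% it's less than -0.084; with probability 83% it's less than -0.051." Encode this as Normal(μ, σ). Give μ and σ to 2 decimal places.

For Normal(μ,σ), the p-quantile is μ + z_p·σ. Here z_{0.25} = -0.6745, z_{0.83} = 0.9542.
So -0.084 = μ − 0.6745σ and -0.051 = μ + 0.9542σ.
Subtracting: σ = (-0.051 − -0.084)/(0.9542 − (-0.6745)) = 0.02.
Then μ = -0.084 − (-0.6745)·0.02 = -0.07.

μ = -0.07, σ = 0.02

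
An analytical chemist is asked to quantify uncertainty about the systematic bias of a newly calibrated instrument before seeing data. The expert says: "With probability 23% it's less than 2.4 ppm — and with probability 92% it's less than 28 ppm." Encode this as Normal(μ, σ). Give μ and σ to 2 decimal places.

For Normal(μ,σ), the p-quantile is μ + z_p·σ. Here z_{0.23} = -0.7388, z_{0.92} = 1.405.
So 2.4 = μ − 0.7388σ and 28 = μ + 1.405σ.
Subtracting: σ = (28 − 2.4)/(1.405 − (-0.7388)) = 11.94.
Then μ = 2.4 − (-0.7388)·11.94 = 11.22.

μ = 11.22, σ = 11.94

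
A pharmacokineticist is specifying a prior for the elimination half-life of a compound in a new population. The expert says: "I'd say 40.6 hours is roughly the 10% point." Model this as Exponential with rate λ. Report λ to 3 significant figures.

λ ≈ 0.0026

P(T < 40.6) = 1 − e^(−λ·40.6) = 0.1, so λ = −ln(1−0.1)/40.6 = −ln(0.9)/40.6 = 0.0026.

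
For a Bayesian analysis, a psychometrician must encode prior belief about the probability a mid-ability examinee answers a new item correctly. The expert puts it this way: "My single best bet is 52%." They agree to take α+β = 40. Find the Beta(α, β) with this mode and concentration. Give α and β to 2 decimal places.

For α,β > 1 the Beta mode is (α−1)/(α+β−2). With α+β = 40, the mode is (α−1)/38.
Set (α−1)/38 = 0.52 → α = 1 + 0.52·38 = 20.76.
β = 40 − α = 19.24.

α = 20.76, β = 19.24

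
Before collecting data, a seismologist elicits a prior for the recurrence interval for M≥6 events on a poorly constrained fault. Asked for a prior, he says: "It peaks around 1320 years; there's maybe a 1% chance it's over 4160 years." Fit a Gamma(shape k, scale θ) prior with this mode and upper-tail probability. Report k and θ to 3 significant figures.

Gamma(k,θ) with k>1 has mode (k−1)θ, so θ = 1320/(k−1).
Need P(X < 4160) = 0.99 with θ tied to k this way. Start at k = 2, θ = 1320: P(X<4160) ≈ 0.822.
Too low — raise k to concentrate. Iterating converges to k ≈ 4.38.
Then θ = 1320/(4.38−1) ≈ 391.

k ≈ 4.38, θ ≈ 391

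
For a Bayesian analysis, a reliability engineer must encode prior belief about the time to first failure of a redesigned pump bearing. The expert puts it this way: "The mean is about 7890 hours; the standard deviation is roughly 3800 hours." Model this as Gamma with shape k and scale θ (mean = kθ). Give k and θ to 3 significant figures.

k ≈ 4.31, θ ≈ 1830

For Gamma(k, scale θ): mean = kθ, variance = kθ², so CV = 1/√k.
CV = SD/mean = 3800/7890 = 0.4816, hence k = 1/CV² = 4.31.
Then θ = mean/k = 7890/4.31 = 1830.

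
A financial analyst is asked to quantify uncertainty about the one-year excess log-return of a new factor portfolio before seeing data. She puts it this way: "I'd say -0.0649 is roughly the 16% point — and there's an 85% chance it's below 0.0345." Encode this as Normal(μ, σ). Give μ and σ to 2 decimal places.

μ = -0.02, σ = 0.05

The p-quantile of Normal(μ,σ) is μ + z_p·σ, with z_{0.16} = -0.9945 and z_{0.85} = 1.036.
Eliminate σ: μ = (z₂·x₁ − z₁·x₂)/(z₂ − z₁) = (1.036·-0.0649 − (-0.9945)·0.0345)/2.031 = -0.02.
Then σ = (x₂ − x₁)/(z₂ − z₁) = (0.0345 − -0.0649)/2.031 = 0.05.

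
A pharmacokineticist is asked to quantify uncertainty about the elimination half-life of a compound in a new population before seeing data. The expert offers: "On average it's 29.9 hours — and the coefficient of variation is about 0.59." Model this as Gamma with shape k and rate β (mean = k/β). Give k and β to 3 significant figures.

k ≈ 2.87, β ≈ 0.0961

For Gamma(k, rate β): mean = k/β, variance = k/β², so CV = 1/√k.
CV = 0.59, hence k = 1/CV² = 2.87.
Then β = k/mean = 2.87/29.9 = 0.0961.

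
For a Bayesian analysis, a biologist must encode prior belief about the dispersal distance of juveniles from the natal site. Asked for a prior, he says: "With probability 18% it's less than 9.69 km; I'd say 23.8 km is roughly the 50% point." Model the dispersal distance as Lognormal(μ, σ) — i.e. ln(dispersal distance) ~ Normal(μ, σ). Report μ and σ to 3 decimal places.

If T ~ Lognormal(μ,σ) then ln T ~ Normal(μ,σ), so the p-quantile of ln T is μ + z_p·σ.
ln(9.69) = 2.271 and ln(23.8) = 3.17; z_{0.18} = -0.9154, z_{0.5} = 0.
σ = (3.17 − 2.271)/(0 − (-0.9154)) = 0.982.
μ = 2.271 − (-0.9154)·0.982 = 3.170.

μ ≈ 3.170, σ ≈ 0.982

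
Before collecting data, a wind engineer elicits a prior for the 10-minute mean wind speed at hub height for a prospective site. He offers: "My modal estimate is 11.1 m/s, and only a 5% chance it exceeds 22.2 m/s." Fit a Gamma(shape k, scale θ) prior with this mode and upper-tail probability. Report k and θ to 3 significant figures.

k ≈ 6.77, θ ≈ 1.92

Gamma(k,θ) with k>1 has mode (k−1)θ, so θ = 11.1/(k−1).
Need P(X < 22.2) = 0.95 with θ tied to k this way. Start at k = 2, θ = 11.1: P(X<22.2) ≈ 0.594.
Too low — raise k to concentrate. Iterating converges to k ≈ 6.77.
Then θ = 11.1/(6.77−1) ≈ 1.92.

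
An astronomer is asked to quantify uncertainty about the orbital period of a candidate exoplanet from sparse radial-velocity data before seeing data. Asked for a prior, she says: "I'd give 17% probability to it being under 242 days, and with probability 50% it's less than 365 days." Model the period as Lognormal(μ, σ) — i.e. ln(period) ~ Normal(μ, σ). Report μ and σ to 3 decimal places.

μ ≈ 5.900, σ ≈ 0.431

If T ~ Lognormal(μ,σ) then ln T ~ Normal(μ,σ), so the p-quantile of ln T is μ + z_p·σ.
ln(242) = 5.489 and ln(365) = 5.9; z_{0.17} = -0.9542, z_{0.5} = 0.
σ = (5.9 − 5.489)/(0 − (-0.9542)) = 0.431.
μ = 5.489 − (-0.9542)·0.431 = 5.900.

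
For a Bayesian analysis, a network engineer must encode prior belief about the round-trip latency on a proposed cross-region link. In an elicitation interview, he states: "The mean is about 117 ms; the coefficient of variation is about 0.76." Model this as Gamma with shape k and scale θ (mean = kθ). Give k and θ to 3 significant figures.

k ≈ 1.73, θ ≈ 67.6

For Gamma(k, scale θ): mean = kθ, variance = kθ², so CV = 1/√k.
CV = 0.76, hence k = 1/CV² = 1.73.
Then θ = mean/k = 117/1.73 = 67.6.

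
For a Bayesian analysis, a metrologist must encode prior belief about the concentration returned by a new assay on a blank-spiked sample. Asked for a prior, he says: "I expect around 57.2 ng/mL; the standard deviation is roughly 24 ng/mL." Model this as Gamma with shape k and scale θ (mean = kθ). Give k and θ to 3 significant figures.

For Gamma(k, scale θ): mean = kθ, variance = kθ², so CV = 1/√k.
CV = SD/mean = 24/57.2 = 0.4196, hence k = 1/CV² = 5.68.
Then θ = mean/k = 57.2/5.68 = 10.1.

k ≈ 5.68, θ ≈ 10.1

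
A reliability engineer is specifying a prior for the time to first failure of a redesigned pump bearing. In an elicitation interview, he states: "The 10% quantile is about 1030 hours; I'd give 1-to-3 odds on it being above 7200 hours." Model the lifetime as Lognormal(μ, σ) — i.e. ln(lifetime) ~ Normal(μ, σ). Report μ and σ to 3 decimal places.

If T ~ Lognormal(μ,σ) then ln T ~ Normal(μ,σ), so the p-quantile of ln T is μ + z_p·σ.
ln(1030) = 6.937 and ln(7200) = 8.882; z_{0.1} = -1.282, z_{0.75} = 0.6745.
σ = (8.882 − 6.937)/(0.6745 − (-1.282)) = 0.994.
μ = 6.937 − (-1.282)·0.994 = 8.211.

μ ≈ 8.211, σ ≈ 0.994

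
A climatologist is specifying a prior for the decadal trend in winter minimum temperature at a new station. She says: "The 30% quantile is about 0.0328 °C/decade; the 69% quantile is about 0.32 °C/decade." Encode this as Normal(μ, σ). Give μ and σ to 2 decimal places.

μ = 0.18, σ = 0.28

The p-quantile of Normal(μ,σ) is μ + z_p·σ, with z_{0.3} = -0.5244 and z_{0.69} = 0.4959.
Eliminate σ: μ = (z₂·x₁ − z₁·x₂)/(z₂ − z₁) = (0.4959·0.0328 − (-0.5244)·0.32)/1.02 = 0.18.
Then σ = (x₂ − x₁)/(z₂ − z₁) = (0.32 − 0.0328)/1.02 = 0.28.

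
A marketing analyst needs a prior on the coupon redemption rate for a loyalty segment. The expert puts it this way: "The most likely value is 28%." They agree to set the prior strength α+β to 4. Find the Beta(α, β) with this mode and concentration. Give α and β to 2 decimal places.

α = 1.56, β = 2.44

For α,β > 1 the Beta mode is (α−1)/(α+β−2). With α+β = 4, the mode is (α−1)/2.
Set (α−1)/2 = 0.28 → α = 1 + 0.28·2 = 1.56.
β = 4 − α = 2.44.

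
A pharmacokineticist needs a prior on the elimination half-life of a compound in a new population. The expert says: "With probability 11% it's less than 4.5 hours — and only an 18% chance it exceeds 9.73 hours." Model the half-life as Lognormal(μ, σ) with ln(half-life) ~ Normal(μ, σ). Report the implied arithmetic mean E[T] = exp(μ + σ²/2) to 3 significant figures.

If T ~ Lognormal(μ,σ) then ln T ~ Normal(μ,σ), so the p-quantile of ln T is μ + z_p·σ.
ln(4.5) = 1.504 and ln(9.73) = 2.275; z_{0.11} = -1.227, z_{0.82} = 0.9154.
σ = (2.275 − 1.504)/(0.9154 − (-1.227)) = 0.360.
μ = 1.504 − (-1.227)·0.360 = 1.946.
E[T] = exp(μ + σ²/2) = exp(1.946 + 0.0648) = 7.47 hours.

E[T] ≈ 7.47 hours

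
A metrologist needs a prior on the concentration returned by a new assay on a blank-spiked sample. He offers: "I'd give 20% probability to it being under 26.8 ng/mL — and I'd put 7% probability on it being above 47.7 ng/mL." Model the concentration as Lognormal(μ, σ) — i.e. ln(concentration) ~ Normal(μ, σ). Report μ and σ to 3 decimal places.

μ ≈ 3.498, σ ≈ 0.249

If T ~ Lognormal(μ,σ) then ln T ~ Normal(μ,σ), so the p-quantile of ln T is μ + z_p·σ.
ln(26.8) = 3.288 and ln(47.7) = 3.865; z_{0.2} = -0.8416, z_{0.93} = 1.476.
σ = (3.865 − 3.288)/(1.476 − (-0.8416)) = 0.249.
μ = 3.288 − (-0.8416)·0.249 = 3.498.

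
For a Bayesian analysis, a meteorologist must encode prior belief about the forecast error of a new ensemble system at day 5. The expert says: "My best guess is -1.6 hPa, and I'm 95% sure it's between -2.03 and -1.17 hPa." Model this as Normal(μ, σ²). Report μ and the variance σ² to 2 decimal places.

μ = -1.60, σ² = 0.05

A symmetric 95% interval runs μ ± z·σ with z = 1.96.
Half-width = 0.43, so σ = 0.43/1.96 = 0.219 and σ² = 0.05.
μ is the stated best guess, -1.60.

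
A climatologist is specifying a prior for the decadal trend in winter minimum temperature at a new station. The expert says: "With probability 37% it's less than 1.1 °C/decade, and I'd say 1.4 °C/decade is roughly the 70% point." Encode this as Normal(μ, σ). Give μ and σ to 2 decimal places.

The p-quantile of Normal(μ,σ) is μ + z_p·σ, with z_{0.37} = -0.3319 and z_{0.7} = 0.5244.
Eliminate σ: μ = (z₂·x₁ − z₁·x₂)/(z₂ − z₁) = (0.5244·1.1 − (-0.3319)·1.4)/0.8563 = 1.22.
Then σ = (x₂ − x₁)/(z₂ − z₁) = (1.4 − 1.1)/0.8563 = 0.35.

μ = 1.22, σ = 0.35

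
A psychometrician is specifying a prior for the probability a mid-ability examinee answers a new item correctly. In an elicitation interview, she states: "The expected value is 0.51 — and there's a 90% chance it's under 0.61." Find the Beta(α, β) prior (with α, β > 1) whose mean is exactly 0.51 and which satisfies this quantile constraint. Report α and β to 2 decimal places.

α ≈ 20.72, β ≈ 19.90

With mean 0.51 fixed, write α = 0.51s, β = 0.49s where s = α+β.
Need P(θ < 0.61) = 0.9 under Beta(0.51s, 0.49s). Normal approximation: (q−m)/√(m(1−m)/s) ≈ z_{0.9} = 1.28, so s ≈ 0.51·0.49·(1.28)²/(0.61−0.51)² = 41.0.
At s = 41.0: P(θ<0.61) ≈ 0.901. Adjusting to match 0.9 gives s ≈ 40.62.
So α = 0.51·40.62 ≈ 20.72, β = 0.49·40.62 ≈ 19.90.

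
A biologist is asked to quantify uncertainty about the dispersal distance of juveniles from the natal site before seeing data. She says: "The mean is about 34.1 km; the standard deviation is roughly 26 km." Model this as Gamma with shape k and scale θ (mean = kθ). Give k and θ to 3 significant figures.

k ≈ 1.72, θ ≈ 19.8

For Gamma(k, scale θ): mean = kθ, variance = kθ², so CV = 1/√k.
CV = SD/mean = 26/34.1 = 0.7625, hence k = 1/CV² = 1.72.
Then θ = mean/k = 34.1/1.72 = 19.8.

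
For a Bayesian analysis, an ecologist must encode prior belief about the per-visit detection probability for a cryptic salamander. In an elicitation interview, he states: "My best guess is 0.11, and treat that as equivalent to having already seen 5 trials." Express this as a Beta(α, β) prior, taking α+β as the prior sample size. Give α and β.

Under the effective-sample-size interpretation, Beta(α, β) has prior mean α/(α+β) and prior sample size α+β.
So α+β = 5 and α/(α+β) = 0.11, giving α = 0.11·5 = 0.55 and β = 5 − 0.55 = 4.45.

α = 0.55, β = 4.45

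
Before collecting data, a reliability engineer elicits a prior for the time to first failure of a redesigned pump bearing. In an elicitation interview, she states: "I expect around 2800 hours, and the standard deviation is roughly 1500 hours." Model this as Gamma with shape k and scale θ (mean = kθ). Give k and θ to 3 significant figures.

For Gamma(k, scale θ): mean = kθ, variance = kθ², so CV = 1/√k.
CV = SD/mean = 1500/2800 = 0.5357, hence k = 1/CV² = 3.48.
Then θ = mean/k = 2800/3.48 = 804.

k ≈ 3.48, θ ≈ 804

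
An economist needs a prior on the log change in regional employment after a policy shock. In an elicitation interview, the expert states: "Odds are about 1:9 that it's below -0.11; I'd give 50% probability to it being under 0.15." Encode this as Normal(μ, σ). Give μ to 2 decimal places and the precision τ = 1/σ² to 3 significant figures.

μ = 0.15, τ = 24.3

For Normal(μ,σ), the p-quantile is μ + z_p·σ. Here z_{0.1} = -1.282, z_{0.5} = 0.
So -0.11 = μ − 1.282σ and 0.15 = μ + 0σ.
Subtracting: σ = (0.15 − -0.11)/(0 − (-1.282)) = 0.20.
Then μ = -0.11 − (-1.282)·0.20 = 0.15.
Precision τ = 1/σ² = 1/0.2029² = 24.3.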